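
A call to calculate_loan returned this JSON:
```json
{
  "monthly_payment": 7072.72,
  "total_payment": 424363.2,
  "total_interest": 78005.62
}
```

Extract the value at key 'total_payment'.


424363.2


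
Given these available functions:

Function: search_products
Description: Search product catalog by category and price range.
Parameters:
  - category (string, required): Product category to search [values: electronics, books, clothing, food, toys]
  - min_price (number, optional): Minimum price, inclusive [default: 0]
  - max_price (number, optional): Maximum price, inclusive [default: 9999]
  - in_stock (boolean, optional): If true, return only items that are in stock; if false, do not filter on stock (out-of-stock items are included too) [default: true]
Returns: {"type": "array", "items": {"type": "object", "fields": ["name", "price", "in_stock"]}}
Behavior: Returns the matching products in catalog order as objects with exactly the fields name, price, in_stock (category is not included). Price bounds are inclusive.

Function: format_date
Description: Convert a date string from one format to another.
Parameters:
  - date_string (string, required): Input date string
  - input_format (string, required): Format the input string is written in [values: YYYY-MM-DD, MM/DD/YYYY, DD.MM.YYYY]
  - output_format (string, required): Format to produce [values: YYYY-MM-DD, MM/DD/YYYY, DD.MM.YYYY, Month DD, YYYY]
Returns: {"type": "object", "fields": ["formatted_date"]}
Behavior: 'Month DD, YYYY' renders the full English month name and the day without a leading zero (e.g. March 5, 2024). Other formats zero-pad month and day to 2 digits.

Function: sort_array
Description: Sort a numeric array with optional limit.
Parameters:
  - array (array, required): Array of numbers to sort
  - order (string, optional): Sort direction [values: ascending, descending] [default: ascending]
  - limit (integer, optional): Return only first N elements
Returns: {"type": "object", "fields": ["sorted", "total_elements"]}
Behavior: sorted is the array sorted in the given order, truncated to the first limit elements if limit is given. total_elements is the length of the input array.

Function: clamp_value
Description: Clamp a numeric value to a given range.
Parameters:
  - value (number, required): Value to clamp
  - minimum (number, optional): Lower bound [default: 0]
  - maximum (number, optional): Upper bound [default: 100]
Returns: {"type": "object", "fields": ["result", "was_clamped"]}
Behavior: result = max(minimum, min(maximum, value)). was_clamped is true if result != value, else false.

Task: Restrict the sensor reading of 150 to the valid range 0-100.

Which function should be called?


The task needs a function whose description is: Clamp a numeric value to a given range.
clamp_value


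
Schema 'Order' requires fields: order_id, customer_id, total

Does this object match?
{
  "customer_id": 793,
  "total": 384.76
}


Checking required fields...
Missing: order_id
Invalid - missing required field 'order_id'


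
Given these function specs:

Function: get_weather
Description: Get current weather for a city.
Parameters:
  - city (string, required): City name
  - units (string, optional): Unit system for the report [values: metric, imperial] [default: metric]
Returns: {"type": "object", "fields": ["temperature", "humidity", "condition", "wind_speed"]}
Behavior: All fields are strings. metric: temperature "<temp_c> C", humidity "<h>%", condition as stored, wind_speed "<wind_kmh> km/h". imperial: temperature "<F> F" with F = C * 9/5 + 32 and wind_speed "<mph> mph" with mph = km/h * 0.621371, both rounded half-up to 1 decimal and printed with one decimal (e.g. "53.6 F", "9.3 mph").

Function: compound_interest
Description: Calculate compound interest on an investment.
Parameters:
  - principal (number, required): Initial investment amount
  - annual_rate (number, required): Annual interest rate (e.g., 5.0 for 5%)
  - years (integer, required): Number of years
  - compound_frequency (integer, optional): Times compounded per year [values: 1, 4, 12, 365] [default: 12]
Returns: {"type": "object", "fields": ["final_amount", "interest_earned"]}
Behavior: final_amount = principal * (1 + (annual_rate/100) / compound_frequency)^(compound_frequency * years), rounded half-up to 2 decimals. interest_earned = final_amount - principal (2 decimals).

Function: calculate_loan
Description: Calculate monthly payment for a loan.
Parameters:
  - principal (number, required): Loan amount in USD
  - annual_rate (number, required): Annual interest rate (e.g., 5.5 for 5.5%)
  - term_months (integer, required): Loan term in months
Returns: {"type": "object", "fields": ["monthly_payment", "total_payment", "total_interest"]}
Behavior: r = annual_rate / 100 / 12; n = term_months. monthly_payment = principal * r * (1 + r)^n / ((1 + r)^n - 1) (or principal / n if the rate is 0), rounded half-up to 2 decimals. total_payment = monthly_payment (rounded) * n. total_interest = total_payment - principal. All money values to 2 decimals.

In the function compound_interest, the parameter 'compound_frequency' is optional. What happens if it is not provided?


The compound_interest spec declares:
  - compound_frequency (integer, optional): Times compounded per year [values: 1, 4, 12, 365] [default: 12]
It defaults to 12


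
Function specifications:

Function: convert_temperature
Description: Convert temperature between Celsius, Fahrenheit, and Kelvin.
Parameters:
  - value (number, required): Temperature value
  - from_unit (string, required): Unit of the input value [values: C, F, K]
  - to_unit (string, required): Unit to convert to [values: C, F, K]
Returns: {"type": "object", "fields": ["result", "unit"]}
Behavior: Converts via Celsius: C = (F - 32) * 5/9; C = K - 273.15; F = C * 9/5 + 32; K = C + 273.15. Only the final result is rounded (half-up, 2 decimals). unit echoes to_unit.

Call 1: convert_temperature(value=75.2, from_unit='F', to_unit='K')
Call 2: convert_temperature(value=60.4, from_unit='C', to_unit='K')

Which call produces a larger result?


Call 1:
  To C: (75.2 - 32) * 5/9 = 24
  To K: 24 + 273.15 = 297.15
  Round to 2 decimals: 297.15
  -> 297.15 K
Call 2:
  Input already in C: 60.4
  To K: 60.4 + 273.15 = 333.55
  Round to 2 decimals: 333.55
  -> 333.55 K
Call 2 (333.55 K)


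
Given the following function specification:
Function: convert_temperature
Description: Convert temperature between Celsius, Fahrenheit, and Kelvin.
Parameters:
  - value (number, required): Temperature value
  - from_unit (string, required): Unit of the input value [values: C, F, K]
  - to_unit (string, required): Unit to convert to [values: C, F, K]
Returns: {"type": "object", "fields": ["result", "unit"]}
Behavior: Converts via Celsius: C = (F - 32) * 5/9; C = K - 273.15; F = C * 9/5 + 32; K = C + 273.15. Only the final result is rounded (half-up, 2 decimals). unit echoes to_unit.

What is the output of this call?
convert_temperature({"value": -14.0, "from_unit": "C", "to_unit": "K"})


Input already in C: -14
To K: -14 + 273.15 = 259.15
Round to 2 decimals: 259.15
Output:
{"result": 259.15, "unit": "K"}


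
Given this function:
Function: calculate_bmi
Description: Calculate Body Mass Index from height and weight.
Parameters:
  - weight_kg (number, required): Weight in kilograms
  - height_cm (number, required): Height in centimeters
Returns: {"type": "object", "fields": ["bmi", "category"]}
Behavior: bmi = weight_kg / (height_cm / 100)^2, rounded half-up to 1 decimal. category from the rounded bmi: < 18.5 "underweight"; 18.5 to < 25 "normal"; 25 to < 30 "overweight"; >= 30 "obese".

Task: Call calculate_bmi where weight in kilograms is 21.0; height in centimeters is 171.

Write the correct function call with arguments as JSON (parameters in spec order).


Mapping each described value to its parameter name:
  'Weight in kilograms' -> weight_kg = 21.0
  'Height in centimeters' -> height_cm = 171
calculate_bmi({"weight_kg": 21.0, "height_cm": 171})


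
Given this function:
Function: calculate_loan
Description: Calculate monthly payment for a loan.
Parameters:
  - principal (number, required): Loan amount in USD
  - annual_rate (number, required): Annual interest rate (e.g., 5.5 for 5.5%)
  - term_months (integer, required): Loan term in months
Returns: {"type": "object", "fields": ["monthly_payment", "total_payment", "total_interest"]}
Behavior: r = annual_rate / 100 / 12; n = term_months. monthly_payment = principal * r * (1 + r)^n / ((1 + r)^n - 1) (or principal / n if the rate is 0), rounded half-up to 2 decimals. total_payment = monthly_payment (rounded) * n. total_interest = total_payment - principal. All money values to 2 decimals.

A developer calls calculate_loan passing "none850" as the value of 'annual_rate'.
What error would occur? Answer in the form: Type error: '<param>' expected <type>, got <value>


Spec: 'annual_rate' is declared as number; "none850" is a string.
Type error: 'annual_rate' expected number, got "none850"


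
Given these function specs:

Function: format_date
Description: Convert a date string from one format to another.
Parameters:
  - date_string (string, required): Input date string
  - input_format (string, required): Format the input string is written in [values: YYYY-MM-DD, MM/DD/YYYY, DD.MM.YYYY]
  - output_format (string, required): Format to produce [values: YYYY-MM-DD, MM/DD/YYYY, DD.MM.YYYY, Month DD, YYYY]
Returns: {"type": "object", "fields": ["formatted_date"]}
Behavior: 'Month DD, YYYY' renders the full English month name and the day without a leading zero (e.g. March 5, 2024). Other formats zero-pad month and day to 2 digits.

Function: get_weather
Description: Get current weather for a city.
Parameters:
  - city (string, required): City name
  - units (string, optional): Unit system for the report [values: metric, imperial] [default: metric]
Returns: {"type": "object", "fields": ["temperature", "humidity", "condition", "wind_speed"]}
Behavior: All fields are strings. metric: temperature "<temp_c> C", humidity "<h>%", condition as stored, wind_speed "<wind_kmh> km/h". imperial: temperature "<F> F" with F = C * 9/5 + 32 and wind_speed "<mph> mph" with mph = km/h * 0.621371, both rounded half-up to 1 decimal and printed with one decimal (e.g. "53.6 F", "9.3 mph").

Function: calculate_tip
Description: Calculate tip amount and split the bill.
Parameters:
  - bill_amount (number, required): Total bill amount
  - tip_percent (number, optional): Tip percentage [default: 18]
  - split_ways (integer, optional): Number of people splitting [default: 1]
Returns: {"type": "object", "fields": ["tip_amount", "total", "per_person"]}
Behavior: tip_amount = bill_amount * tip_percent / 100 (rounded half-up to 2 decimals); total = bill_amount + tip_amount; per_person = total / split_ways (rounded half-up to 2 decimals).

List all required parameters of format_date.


Parameters of format_date and their required/optional flag:
  date_string: required
  input_format: required
  output_format: required
date_string, input_format, output_format


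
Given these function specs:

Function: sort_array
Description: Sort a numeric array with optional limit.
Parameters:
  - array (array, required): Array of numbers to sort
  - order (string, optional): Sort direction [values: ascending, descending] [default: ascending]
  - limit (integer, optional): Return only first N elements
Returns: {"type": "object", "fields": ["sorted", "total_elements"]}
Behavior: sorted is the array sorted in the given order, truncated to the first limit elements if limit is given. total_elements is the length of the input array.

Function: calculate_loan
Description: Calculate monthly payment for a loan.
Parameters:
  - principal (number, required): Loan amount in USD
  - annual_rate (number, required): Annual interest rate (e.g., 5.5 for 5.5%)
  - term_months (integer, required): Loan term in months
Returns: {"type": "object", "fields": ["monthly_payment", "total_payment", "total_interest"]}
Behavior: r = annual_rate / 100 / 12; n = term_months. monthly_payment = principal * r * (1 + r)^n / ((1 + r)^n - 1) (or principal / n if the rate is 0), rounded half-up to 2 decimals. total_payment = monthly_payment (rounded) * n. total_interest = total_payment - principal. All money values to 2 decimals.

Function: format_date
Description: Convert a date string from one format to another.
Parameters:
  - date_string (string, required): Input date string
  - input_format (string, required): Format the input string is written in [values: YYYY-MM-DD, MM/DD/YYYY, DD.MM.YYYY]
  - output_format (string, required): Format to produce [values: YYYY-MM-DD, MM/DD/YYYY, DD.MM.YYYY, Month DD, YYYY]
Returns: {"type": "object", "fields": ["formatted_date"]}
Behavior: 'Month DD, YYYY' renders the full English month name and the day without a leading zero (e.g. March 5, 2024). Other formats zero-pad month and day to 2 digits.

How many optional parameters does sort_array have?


Parameters of sort_array: array (required), order (optional), limit (optional)
Optional count:
2


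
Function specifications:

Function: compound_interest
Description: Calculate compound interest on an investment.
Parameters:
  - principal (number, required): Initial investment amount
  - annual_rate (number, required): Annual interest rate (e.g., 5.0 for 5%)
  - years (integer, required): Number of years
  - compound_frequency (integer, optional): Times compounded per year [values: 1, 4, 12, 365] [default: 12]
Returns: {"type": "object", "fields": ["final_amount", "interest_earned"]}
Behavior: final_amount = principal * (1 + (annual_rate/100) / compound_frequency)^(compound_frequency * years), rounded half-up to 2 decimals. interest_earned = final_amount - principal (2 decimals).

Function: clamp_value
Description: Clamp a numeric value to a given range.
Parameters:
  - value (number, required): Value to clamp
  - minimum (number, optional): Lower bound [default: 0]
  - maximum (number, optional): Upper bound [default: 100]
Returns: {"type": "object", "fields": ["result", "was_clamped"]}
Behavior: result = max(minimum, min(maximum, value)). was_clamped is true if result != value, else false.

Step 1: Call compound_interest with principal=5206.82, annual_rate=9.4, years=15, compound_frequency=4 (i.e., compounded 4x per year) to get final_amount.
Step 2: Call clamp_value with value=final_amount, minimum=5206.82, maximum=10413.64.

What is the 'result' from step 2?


Step 1: compound_interest
  rate per period = 9.4/100/4 = 0.0235 (keep full precision); periods = 4 * 15 = 60
  (1 + 0.0235)^60 = 4.02968241
  final_amount = 5206.82 * 4.02968241 = 20981.830982 -> 20981.83
  interest_earned = 20981.83 - 5206.82 = 15775.01
  -> final_amount = 20981.83
Step 2: clamp_value(value=20981.83, minimum=5206.82, maximum=10413.64)
  result = max(5206.82, min(10413.64, 20981.83)) = max(5206.82, 10413.64) = 10413.64
  was_clamped = (10413.64 != 20981.83) = true
  -> result = 10413.64
10413.64


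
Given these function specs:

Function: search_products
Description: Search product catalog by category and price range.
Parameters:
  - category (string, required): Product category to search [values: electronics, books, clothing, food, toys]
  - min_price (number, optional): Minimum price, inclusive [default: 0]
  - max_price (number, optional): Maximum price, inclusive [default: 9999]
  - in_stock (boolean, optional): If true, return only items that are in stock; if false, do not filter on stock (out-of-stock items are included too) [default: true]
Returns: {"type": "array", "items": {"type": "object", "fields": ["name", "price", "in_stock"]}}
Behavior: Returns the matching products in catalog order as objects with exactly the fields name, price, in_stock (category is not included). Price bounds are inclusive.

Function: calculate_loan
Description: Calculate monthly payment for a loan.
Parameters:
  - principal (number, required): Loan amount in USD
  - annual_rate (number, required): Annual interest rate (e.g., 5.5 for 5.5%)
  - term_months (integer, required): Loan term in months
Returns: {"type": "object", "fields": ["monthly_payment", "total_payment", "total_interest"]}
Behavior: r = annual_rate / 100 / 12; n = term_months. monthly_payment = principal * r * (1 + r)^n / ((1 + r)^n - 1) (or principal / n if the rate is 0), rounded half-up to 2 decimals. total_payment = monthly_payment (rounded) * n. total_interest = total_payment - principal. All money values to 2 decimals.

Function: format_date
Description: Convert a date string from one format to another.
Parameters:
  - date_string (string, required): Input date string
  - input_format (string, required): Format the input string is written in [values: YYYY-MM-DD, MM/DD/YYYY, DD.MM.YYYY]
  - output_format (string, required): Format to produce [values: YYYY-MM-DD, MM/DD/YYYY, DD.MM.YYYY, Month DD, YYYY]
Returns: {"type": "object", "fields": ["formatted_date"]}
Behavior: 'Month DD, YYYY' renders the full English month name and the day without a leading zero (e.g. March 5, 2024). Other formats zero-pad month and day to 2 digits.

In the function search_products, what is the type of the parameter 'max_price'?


The search_products spec declares:
  - max_price (number, optional): Maximum price, inclusive [default: 9999]
Type:
number


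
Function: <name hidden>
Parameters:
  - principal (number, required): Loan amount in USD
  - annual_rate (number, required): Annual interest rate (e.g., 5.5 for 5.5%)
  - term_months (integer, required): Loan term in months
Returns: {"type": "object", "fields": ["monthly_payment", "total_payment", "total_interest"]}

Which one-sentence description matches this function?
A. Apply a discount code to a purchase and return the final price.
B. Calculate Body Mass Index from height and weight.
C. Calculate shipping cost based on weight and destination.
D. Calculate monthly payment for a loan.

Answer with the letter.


Parameters principal, annual_rate, term_months and return ["monthly_payment", "total_payment", "total_interest"] fit: Calculate monthly payment for a loan.
D


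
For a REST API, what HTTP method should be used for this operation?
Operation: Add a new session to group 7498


GET = read, POST = create, PUT = update/replace, DELETE = remove
This operation is a create.
POST


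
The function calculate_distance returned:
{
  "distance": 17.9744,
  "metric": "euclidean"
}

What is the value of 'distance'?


17.9744


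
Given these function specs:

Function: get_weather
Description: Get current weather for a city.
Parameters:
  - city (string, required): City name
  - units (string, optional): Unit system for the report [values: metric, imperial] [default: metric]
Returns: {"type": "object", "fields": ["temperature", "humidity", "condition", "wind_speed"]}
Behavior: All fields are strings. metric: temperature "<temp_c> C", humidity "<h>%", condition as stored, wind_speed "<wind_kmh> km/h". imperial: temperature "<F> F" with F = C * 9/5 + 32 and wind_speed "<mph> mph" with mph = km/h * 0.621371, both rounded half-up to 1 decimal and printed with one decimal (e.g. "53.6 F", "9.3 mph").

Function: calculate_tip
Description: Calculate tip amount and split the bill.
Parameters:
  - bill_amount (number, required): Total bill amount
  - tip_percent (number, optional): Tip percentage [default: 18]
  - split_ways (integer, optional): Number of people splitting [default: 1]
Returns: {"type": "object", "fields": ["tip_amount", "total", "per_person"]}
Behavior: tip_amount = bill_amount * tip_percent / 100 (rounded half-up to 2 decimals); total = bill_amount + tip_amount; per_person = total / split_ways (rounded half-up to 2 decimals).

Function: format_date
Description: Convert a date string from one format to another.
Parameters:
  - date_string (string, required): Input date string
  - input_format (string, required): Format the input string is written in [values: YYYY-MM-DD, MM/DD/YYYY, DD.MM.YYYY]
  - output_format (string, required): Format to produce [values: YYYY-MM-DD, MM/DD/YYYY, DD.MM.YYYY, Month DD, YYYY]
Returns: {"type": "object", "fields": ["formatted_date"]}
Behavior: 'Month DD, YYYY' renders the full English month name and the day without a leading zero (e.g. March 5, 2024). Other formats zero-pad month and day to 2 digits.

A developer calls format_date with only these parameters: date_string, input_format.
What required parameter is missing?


Required parameters: date_string, input_format, output_format
Provided: date_string, input_format
Missing: output_format
output_format


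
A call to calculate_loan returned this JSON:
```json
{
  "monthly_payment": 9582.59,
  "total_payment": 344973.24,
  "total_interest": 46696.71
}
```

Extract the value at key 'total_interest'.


46696.71


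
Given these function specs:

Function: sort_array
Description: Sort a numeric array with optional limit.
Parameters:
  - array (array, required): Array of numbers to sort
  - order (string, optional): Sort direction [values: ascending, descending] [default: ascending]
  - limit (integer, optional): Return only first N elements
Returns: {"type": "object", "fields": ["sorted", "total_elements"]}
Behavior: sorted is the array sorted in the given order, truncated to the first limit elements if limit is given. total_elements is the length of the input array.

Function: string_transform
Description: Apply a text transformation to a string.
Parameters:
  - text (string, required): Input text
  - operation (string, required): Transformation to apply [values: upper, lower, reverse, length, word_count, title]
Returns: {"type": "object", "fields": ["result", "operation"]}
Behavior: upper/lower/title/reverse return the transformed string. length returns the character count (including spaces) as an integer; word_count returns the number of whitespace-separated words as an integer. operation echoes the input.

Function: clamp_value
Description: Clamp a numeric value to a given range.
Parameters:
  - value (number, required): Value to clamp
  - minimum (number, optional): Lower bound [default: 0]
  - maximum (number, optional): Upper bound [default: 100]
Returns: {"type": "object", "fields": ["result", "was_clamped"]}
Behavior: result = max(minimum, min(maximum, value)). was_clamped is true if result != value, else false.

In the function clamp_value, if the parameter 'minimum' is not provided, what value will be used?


The clamp_value spec declares:
  - minimum (number, optional): Lower bound [default: 0]
Default:
0


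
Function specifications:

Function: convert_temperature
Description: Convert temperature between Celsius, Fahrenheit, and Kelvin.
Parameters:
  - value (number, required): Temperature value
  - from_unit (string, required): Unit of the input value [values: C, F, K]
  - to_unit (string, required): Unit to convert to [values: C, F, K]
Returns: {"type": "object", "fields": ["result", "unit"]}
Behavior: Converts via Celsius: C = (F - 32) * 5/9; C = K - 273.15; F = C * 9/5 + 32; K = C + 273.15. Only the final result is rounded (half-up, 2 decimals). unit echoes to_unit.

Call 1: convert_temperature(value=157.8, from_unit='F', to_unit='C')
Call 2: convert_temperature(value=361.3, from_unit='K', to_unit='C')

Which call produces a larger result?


Call 1:
  To C: (157.8 - 32) * 5/9 = 69.888889
  Target is C: 69.888889
  Round to 2 decimals: 69.89
  -> 69.89 C
Call 2:
  To C: 361.3 - 273.15 = 88.15
  Target is C: 88.15
  Round to 2 decimals: 88.15
  -> 88.15 C
Call 2 (88.15 C)


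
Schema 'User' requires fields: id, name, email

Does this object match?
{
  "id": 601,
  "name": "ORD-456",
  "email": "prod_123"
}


Checking required fields... All present.
Valid - all required fields present


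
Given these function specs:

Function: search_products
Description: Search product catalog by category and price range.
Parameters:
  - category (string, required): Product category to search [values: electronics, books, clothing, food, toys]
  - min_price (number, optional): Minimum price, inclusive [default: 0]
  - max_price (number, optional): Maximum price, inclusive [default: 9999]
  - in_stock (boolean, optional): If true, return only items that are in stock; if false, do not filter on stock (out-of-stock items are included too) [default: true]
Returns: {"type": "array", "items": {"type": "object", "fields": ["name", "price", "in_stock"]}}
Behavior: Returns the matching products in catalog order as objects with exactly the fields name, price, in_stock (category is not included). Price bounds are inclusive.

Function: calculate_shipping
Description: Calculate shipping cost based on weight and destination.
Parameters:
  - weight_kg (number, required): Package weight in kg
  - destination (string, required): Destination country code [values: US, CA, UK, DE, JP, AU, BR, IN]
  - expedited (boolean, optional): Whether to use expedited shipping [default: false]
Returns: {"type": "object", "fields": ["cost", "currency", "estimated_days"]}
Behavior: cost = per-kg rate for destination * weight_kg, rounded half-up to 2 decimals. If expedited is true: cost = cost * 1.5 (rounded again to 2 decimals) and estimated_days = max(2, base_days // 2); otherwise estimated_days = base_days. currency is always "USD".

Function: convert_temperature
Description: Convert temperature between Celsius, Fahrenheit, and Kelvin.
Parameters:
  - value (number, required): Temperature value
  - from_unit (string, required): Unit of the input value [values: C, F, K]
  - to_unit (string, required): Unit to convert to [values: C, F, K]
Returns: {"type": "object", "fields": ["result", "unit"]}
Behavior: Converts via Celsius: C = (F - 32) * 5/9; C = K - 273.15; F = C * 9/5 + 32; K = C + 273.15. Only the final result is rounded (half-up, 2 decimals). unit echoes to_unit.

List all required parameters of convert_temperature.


Parameters of convert_temperature and their required/optional flag:
  value: required
  from_unit: required
  to_unit: required
from_unit, to_unit, value


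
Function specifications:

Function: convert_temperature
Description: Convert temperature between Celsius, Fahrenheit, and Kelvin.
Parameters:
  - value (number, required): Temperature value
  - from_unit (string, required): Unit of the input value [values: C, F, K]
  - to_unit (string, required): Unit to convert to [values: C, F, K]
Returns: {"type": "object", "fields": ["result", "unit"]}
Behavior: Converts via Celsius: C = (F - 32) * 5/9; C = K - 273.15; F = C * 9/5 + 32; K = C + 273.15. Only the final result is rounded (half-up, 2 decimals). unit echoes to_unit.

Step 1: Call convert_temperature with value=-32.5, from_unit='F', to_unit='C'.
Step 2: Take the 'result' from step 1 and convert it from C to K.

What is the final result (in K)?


Step 1: convert_temperature(value=-32.5, from_unit=F, to_unit=C)
  To C: (-32.5 - 32) * 5/9 = -35.833333
  Target is C: -35.833333
  Round to 2 decimals: -35.83
  -> result = -35.83 C
Step 2: convert_temperature(value=-35.83, from_unit=C, to_unit=K)
  Input already in C: -35.83
  To K: -35.83 + 273.15 = 237.32
  Round to 2 decimals: 237.32
  -> result = 237.32 K
237.32 K


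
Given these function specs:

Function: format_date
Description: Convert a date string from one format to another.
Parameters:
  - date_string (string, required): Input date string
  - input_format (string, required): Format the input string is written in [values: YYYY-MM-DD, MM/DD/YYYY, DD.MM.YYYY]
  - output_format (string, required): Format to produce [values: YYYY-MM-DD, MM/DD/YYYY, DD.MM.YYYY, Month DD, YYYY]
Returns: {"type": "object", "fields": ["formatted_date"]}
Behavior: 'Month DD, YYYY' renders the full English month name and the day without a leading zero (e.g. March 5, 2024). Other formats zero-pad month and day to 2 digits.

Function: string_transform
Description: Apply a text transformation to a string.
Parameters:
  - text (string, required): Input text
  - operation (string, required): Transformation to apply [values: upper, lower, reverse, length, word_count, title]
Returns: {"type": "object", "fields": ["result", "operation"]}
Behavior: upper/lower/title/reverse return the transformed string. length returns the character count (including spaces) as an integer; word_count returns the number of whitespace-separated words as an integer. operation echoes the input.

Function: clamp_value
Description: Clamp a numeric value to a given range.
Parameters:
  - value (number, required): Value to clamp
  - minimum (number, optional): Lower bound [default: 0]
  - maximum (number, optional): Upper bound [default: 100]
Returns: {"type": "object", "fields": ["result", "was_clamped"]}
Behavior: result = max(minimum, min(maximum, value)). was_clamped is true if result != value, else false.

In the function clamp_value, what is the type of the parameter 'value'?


The clamp_value spec declares:
  - value (number, required): Value to clamp
Type:
number


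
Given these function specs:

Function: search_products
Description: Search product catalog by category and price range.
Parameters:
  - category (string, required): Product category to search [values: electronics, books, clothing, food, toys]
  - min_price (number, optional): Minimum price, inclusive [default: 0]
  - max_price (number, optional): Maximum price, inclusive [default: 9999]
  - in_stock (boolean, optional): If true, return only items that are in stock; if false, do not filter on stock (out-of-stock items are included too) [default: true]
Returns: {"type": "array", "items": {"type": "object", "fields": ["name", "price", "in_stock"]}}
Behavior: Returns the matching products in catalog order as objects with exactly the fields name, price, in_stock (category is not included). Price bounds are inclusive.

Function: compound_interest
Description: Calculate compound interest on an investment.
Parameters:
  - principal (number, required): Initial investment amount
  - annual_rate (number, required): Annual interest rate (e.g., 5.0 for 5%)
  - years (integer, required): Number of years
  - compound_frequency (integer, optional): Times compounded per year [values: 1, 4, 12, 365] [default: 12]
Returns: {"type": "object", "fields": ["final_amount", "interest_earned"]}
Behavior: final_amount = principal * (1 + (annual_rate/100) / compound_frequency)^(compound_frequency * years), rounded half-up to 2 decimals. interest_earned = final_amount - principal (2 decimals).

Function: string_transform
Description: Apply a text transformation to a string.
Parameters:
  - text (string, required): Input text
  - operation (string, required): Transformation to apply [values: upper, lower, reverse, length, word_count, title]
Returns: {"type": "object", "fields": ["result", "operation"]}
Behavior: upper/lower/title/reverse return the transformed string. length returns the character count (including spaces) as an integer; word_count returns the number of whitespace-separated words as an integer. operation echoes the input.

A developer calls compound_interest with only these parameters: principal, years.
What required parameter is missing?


Required parameters: principal, annual_rate, years
Provided: principal, years
Missing: annual_rate
annual_rate


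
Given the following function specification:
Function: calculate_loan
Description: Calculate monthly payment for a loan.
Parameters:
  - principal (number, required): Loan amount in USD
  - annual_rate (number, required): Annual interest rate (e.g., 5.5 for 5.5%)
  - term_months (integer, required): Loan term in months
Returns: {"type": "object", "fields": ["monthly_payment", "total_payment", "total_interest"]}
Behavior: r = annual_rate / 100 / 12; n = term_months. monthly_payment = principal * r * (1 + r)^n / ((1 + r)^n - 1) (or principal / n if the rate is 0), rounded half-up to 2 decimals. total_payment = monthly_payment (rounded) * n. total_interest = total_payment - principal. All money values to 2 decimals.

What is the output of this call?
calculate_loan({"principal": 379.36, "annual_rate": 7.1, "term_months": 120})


r = 7.1 / 100 / 12 = 0.005916666667 (keep full precision)
(1 + r)^120 = 2.02974026
monthly_payment = 379.36 * 0.005916666667 * 2.02974026 / (2.02974026 - 1) = 4.424268 -> 4.42
total_payment = 4.42 * 120 = 530.40
total_interest = 530.40 - 379.36 = 151.04
Output:
{"monthly_payment": 4.42, "total_payment": 530.4, "total_interest": 151.04}


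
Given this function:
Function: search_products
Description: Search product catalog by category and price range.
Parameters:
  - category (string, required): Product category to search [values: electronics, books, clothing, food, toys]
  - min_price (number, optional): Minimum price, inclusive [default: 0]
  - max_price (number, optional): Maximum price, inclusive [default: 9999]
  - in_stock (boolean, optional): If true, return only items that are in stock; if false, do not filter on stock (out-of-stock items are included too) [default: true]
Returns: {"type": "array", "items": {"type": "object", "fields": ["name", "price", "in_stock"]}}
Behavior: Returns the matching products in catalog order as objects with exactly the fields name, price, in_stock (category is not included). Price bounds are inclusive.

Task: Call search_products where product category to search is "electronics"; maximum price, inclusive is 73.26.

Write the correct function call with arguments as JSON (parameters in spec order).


Mapping each described value to its parameter name:
  'Product category to search' -> category = "electronics"
  'Maximum price, inclusive' -> max_price = 73.26
search_products({"category": "electronics", "max_price": 73.26})


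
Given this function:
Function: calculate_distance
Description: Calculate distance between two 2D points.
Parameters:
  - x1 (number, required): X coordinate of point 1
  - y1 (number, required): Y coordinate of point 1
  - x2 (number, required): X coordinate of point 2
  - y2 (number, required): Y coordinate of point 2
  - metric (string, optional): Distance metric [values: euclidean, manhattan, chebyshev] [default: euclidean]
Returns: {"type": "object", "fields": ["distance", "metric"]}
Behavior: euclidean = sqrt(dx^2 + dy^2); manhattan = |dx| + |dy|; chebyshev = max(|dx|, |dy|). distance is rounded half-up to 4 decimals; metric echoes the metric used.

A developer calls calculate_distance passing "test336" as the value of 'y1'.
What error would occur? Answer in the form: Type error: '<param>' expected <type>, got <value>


Spec: 'y1' is declared as number; "test336" is a string.
Type error: 'y1' expected number, got "test336"


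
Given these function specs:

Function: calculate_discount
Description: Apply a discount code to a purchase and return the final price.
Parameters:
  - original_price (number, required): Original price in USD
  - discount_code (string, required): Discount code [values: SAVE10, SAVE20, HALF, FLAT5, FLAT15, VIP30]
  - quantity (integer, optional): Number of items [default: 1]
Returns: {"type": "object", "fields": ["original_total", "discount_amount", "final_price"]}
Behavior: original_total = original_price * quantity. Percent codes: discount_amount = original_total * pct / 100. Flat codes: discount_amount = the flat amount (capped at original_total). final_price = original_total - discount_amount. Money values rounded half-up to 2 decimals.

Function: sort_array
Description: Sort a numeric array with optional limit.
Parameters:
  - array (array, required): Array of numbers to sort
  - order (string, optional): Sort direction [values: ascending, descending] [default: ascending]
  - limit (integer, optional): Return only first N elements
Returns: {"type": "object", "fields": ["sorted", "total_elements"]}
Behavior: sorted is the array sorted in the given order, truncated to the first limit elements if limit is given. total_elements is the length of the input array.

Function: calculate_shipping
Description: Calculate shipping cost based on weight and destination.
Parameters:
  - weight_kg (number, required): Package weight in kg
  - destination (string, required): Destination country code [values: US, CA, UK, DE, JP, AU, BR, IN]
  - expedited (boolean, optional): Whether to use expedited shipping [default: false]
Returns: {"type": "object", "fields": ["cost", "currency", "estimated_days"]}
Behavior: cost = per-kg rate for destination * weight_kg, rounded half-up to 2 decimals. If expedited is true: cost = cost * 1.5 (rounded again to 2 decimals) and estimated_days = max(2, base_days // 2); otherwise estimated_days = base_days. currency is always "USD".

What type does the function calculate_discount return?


The calculate_discount spec declares Returns: {"type": "object", "fields": ["original_total", "discount_amount", "final_price"]}
Type:
object


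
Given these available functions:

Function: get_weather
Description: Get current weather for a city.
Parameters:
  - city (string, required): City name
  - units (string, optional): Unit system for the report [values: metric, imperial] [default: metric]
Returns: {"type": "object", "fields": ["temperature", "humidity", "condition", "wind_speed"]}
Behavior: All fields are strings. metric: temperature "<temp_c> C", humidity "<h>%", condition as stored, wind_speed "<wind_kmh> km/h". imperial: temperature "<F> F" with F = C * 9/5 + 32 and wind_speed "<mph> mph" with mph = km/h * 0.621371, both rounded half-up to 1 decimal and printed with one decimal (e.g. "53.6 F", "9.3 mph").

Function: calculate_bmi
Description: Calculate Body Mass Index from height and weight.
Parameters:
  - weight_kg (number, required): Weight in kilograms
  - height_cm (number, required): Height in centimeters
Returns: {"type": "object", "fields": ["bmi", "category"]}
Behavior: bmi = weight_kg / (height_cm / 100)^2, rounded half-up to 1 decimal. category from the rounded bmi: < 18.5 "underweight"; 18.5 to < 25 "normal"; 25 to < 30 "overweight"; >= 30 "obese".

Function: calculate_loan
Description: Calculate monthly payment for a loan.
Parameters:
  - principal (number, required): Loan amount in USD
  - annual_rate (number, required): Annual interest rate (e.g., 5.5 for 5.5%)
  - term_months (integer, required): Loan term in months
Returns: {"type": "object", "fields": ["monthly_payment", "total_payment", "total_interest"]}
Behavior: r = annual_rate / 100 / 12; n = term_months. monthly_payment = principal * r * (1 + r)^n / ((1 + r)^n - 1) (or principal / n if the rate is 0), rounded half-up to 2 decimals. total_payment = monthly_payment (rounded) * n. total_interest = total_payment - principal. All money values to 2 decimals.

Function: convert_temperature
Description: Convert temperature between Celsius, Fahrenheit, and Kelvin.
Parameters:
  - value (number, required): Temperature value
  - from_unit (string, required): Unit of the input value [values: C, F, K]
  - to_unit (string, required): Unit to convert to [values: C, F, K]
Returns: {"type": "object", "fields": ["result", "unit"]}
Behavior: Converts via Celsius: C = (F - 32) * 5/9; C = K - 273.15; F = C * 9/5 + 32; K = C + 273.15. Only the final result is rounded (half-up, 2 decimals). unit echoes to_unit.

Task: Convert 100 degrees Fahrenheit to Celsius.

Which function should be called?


The task needs a function whose description is: Convert temperature between Celsius, Fahrenheit, and Kelvin.
convert_temperature


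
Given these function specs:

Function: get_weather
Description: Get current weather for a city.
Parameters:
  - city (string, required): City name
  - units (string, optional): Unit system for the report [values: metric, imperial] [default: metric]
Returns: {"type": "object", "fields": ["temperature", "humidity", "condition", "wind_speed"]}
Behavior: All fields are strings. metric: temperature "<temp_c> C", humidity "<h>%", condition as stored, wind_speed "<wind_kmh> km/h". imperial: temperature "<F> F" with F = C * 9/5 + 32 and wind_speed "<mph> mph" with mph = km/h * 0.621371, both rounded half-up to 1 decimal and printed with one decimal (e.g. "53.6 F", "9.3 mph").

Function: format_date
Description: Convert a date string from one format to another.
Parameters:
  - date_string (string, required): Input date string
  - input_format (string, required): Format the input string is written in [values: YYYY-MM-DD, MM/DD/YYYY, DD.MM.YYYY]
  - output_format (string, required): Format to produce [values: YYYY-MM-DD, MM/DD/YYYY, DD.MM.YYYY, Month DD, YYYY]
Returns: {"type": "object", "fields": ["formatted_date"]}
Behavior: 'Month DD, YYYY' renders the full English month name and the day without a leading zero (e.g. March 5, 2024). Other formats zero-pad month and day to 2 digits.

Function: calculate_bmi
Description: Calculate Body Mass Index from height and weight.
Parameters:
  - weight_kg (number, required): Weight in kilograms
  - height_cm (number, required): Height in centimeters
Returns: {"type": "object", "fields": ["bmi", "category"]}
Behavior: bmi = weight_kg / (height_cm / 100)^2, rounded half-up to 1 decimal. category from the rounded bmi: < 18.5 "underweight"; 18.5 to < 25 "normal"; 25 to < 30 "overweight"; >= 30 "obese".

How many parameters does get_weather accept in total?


Parameters of get_weather: city (required), units (optional)
Total:
2
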